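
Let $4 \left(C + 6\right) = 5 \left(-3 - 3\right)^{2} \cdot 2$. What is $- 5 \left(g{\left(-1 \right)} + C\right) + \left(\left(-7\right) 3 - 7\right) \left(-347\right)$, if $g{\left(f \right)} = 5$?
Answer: $9271$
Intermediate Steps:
$C = 84$ ($C = -6 + \frac{5 \left(-3 - 3\right)^{2} \cdot 2}{4} = -6 + \frac{5 \left(-6\right)^{2} \cdot 2}{4} = -6 + \frac{5 \cdot 36 \cdot 2}{4} = -6 + \frac{180 \cdot 2}{4} = -6 + \frac{1}{4} \cdot 360 = -6 + 90 = 84$)
$- 5 \left(g{\left(-1 \right)} + C\right) + \left(\left(-7\right) 3 - 7\right) \left(-347\right) = - 5 \left(5 + 84\right) + \left(\left(-7\right) 3 - 7\right) \left(-347\right) = \left(-5\right) 89 + \left(-21 - 7\right) \left(-347\right) = -445 - -9716 = -445 + 9716 = 9271$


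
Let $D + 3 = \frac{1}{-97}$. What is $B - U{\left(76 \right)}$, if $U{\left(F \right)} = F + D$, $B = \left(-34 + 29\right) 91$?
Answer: $- \frac{51215}{97} \approx -527.99$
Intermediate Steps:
$D = - \frac{292}{97}$ ($D = -3 + \frac{1}{-97} = -3 - \frac{1}{97} = - \frac{292}{97} \approx -3.0103$)
$B = -455$ ($B = \left(-5\right) 91 = -455$)
$U{\left(F \right)} = - \frac{292}{97} + F$ ($U{\left(F \right)} = F - \frac{292}{97} = - \frac{292}{97} + F$)
$B - U{\left(76 \right)} = -455 - \left(- \frac{292}{97} + 76\right) = -455 - \frac{7080}{97} = - \frac{51215}{97}$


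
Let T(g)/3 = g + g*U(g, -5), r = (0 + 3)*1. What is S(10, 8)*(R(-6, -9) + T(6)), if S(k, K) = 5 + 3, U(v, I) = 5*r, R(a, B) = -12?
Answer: 2208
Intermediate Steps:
r = 3 (r = 3*1 = 3)
U(v, I) = 15 (U(v, I) = 5*3 = 15)
S(k, K) = 8
T(g) = 48*g (T(g) = 3*(g + g*15) = 3*(g + 15*g) = 3*(16*g) = 48*g)
S(10, 8)*(R(-6, -9) + T(6)) = 8*(-12 + 48*6) = 8*(-12 + 288) = 8*276 = 2208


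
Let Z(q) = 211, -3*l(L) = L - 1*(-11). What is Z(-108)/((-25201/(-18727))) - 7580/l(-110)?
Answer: -5511589/75603 ≈ -72.902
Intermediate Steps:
l(L) = -11/3 - L/3 (l(L) = -(L - 1*(-11))/3 = -(L + 11)/3 = -(11 + L)/3 = -11/3 - L/3)
Z(-108)/((-25201/(-18727))) - 7580/l(-110) = 211/((-25201/(-18727))) - 7580/(-11/3 - ⅓*(-110)) = 211/((-25201*(-1/18727))) - 7580/(-11/3 + 110/3) = 211/(25201/18727) - 7580/33 = 211*(18727/25201) - 7580*1/33 = 3951397/25201 - 7580/33 = -5511589/75603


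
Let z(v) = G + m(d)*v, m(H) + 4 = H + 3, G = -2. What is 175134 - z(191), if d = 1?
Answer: 175136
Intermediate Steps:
m(H) = -1 + H (m(H) = -4 + (H + 3) = -4 + (3 + H) = -1 + H)
z(v) = -2 (z(v) = -2 + (-1 + 1)*v = -2 + 0*v = -2 + 0 = -2)
175134 - z(191) = 175134 - 1*(-2) = 175134 + 2 = 175136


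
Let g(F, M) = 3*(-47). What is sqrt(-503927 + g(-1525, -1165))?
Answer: 2*I*sqrt(126017) ≈ 709.98*I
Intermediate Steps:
g(F, M) = -141
sqrt(-503927 + g(-1525, -1165)) = sqrt(-503927 - 141) = sqrt(-504068) = 2*I*sqrt(126017)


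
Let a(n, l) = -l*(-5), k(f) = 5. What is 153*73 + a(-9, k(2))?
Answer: 11194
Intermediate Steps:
a(n, l) = 5*l
153*73 + a(-9, k(2)) = 153*73 + 5*5 = 11169 + 25 = 11194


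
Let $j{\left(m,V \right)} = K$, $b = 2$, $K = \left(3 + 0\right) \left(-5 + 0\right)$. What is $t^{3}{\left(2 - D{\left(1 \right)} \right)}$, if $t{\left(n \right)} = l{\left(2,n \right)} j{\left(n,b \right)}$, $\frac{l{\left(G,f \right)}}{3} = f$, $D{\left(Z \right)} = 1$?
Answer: $-91125$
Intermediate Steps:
$K = -15$ ($K = 3 \left(-5\right) = -15$)
$l{\left(G,f \right)} = 3 f$
$j{\left(m,V \right)} = -15$
$t{\left(n \right)} = - 45 n$ ($t{\left(n \right)} = 3 n \left(-15\right) = - 45 n$)
$t^{3}{\left(2 - D{\left(1 \right)} \right)} = \left(- 45 \left(2 - 1\right)\right)^{3} = \left(\left(-45\right) 1\right)^{3} = \left(-45\right)^{3} = -91125$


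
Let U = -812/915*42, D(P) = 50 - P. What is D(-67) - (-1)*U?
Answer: 24317/305 ≈ 79.728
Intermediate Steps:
U = -11368/305 (U = -812*1/915*42 = -812/915*42 = -11368/305 ≈ -37.272)
D(-67) - (-1)*U = (50 - 1*(-67)) - (-1)*(-11368)/305 = (50 + 67) - 1*11368/305 = 117 - 11368/305 = 24317/305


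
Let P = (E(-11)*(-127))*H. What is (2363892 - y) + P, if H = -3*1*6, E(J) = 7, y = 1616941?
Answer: 762953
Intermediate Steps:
H = -18 (H = -3*6 = -18)
P = 16002 (P = (7*(-127))*(-18) = -889*(-18) = 16002)
(2363892 - y) + P = (2363892 - 1*1616941) + 16002 = (2363892 - 1616941) + 16002 = 746951 + 16002 = 762953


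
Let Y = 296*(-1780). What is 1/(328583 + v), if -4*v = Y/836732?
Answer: 209183/68734010619 ≈ 3.0434e-6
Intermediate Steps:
Y = -526880
v = 32930/209183 (v = -(-131720)/836732 = -1/4*(-131720/209183) = 32930/209183 ≈ 0.15742)
1/(328583 + v) = 1/(328583 + 32930/209183) = 1/(68734010619/209183) = 209183/68734010619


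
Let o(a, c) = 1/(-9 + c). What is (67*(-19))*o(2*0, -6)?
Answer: 1273/15 ≈ 84.867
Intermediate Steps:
(67*(-19))*o(2*0, -6) = (67*(-19))/(-9 - 6) = -1273/(-15) = -1273*(-1/15) = 1273/15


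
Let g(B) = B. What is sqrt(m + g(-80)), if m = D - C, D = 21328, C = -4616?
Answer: 2*sqrt(6466) ≈ 160.82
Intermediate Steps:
m = 25944 (m = 21328 - 1*(-4616) = 21328 + 4616 = 25944)
sqrt(m + g(-80)) = sqrt(25944 - 80) = sqrt(25864) = 2*sqrt(6466)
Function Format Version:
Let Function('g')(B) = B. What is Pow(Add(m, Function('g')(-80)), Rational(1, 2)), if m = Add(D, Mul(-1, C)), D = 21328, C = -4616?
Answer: Mul(2, Pow(6466, Rational(1, 2))) ≈ 160.82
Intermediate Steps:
m = 25944 (m = Add(21328, Mul(-1, -4616)) = Add(21328, 4616) = 25944)
Pow(Add(m, Function('g')(-80)), Rational(1, 2)) = Pow(Add(25944, -80), Rational(1, 2)) = Pow(25864, Rational(1, 2)) = Mul(2, Pow(6466, Rational(1, 2)))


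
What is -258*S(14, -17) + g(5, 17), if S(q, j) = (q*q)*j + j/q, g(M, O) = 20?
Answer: 6019925/7 ≈ 8.5999e+5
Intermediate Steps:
S(q, j) = j/q + j*q² (S(q, j) = q²*j + j/q = j*q² + j/q = j/q + j*q²)
-258*S(14, -17) + g(5, 17) = -(-4386)*(1 + 14³)/14 + 20 = -(-4386)*(1 + 2744)/14 + 20 = -(-4386)*2745/14 + 20 = -258*(-46665/14) + 20 = 6019785/7 + 20 = 6019925/7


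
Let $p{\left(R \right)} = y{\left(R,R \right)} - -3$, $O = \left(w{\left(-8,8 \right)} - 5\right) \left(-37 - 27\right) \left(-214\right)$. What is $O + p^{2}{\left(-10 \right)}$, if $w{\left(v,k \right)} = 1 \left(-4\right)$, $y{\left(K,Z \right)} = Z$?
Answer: $-123215$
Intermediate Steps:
$w{\left(v,k \right)} = -4$
$O = -123264$ ($O = \left(-4 - 5\right) \left(-37 - 27\right) \left(-214\right) = \left(-9\right) \left(-64\right) \left(-214\right) = 576 \left(-214\right) = -123264$)
$p{\left(R \right)} = 3 + R$ ($p{\left(R \right)} = R - -3 = R + 3 = 3 + R$)
$O + p^{2}{\left(-10 \right)} = -123264 + \left(3 - 10\right)^{2} = -123264 + \left(-7\right)^{2} = -123264 + 49 = -123215$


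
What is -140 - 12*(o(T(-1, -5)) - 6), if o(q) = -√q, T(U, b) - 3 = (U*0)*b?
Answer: -68 + 12*√3 ≈ -47.215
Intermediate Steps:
T(U, b) = 3 (T(U, b) = 3 + (U*0)*b = 3 + 0*b = 3 + 0 = 3)
-140 - 12*(o(T(-1, -5)) - 6) = -140 - 12*(-√3 - 6) = -140 - 12*(-6 - √3) = -140 - (-72 - 12*√3) = -140 + (72 + 12*√3) = -68 + 12*√3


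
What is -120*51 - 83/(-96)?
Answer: -587437/96 ≈ -6119.1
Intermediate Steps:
-120*51 - 83/(-96) = -6120 - 83*(-1/96) = -6120 + 83/96 = -587437/96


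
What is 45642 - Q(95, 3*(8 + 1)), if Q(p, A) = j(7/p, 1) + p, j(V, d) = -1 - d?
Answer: 45549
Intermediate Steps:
Q(p, A) = -2 + p (Q(p, A) = (-1 - 1*1) + p = (-1 - 1) + p = -2 + p)
45642 - Q(95, 3*(8 + 1)) = 45642 - (-2 + 95) = 45642 - 1*93 = 45642 - 93 = 45549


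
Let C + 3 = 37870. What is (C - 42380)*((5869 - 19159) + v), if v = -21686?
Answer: 157846688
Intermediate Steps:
C = 37867 (C = -3 + 37870 = 37867)
(C - 42380)*((5869 - 19159) + v) = (37867 - 42380)*((5869 - 19159) - 21686) = -4513*(-13290 - 21686) = -4513*(-34976) = 157846688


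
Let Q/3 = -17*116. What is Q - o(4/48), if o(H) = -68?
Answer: -5848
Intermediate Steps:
Q = -5916 (Q = 3*(-17*116) = 3*(-1972) = -5916)
Q - o(4/48) = -5916 - 1*(-68) = -5916 + 68 = -5848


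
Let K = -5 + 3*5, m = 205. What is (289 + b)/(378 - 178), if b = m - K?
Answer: 121/50 ≈ 2.4200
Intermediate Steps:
K = 10 (K = -5 + 15 = 10)
b = 195 (b = 205 - 1*10 = 205 - 10 = 195)
(289 + b)/(378 - 178) = (289 + 195)/(378 - 178) = 484/200 = (1/200)*484 = 121/50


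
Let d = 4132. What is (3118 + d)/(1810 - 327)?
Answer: 7250/1483 ≈ 4.8887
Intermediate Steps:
(3118 + d)/(1810 - 327) = (3118 + 4132)/(1810 - 327) = 7250/1483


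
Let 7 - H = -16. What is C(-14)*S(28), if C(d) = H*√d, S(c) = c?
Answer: 644*I*√14 ≈ 2409.6*I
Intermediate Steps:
H = 23 (H = 7 - 1*(-16) = 7 + 16 = 23)
C(d) = 23*√d
C(-14)*S(28) = (23*√(-14))*28 = (23*(I*√14))*28 = (23*I*√14)*28 = 644*I*√14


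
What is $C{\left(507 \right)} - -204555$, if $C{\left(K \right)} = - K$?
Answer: $204048$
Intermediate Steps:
$C{\left(507 \right)} - -204555 = \left(-1\right) 507 - -204555 = -507 + 204555 = 204048$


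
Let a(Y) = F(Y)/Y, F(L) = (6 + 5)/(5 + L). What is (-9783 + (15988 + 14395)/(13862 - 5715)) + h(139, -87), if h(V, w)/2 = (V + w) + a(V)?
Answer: -788874805823/81535176 ≈ -9675.3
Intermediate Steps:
F(L) = 11/(5 + L)
a(Y) = 11/(Y*(5 + Y)) (a(Y) = (11/(5 + Y))/Y = 11/(Y*(5 + Y)))
h(V, w) = 2*V + 2*w + 22/(V*(5 + V)) (h(V, w) = 2*((V + w) + 11/(V*(5 + V))) = 2*(V + w + 11/(V*(5 + V))) = 2*V + 2*w + 22/(V*(5 + V)))
(-9783 + (15988 + 14395)/(13862 - 5715)) + h(139, -87) = (-9783 + (15988 + 14395)/(13862 - 5715)) + 2*(11 + 139*(5 + 139)*(139 - 87))/(139*(5 + 139)) = (-9783 + 30383/8147) + 2*(1/139)*(11 + 139*144*52)/144 = (-9783 + 30383*(1/8147)) + 2*(1/139)*(1/144)*(11 + 1040832) = (-9783 + 30383/8147) + 2*(1/139)*(1/144)*1040843 = -79671718/8147 + 1040843/10008 = -788874805823/81535176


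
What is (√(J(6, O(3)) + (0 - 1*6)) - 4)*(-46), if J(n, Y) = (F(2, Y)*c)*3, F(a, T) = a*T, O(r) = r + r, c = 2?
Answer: 184 - 46*√66 ≈ -189.71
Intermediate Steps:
O(r) = 2*r
F(a, T) = T*a
J(n, Y) = 12*Y (J(n, Y) = ((Y*2)*2)*3 = ((2*Y)*2)*3 = (4*Y)*3 = 12*Y)
(√(J(6, O(3)) + (0 - 1*6)) - 4)*(-46) = (√(12*(2*3) + (0 - 1*6)) - 4)*(-46) = (√(12*6 + (0 - 6)) - 4)*(-46) = (√(72 - 6) - 4)*(-46) = (√66 - 4)*(-46) = (-4 + √66)*(-46) = 184 - 46*√66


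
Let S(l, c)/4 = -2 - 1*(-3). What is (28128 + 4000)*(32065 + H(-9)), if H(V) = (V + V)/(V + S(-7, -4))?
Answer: 5151499904/5 ≈ 1.0303e+9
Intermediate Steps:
S(l, c) = 4 (S(l, c) = 4*(-2 - 1*(-3)) = 4*(-2 + 3) = 4*1 = 4)
H(V) = 2*V/(4 + V) (H(V) = (V + V)/(V + 4) = (2*V)/(4 + V) = 2*V/(4 + V))
(28128 + 4000)*(32065 + H(-9)) = (28128 + 4000)*(32065 + 2*(-9)/(4 - 9)) = 32128*(32065 + 2*(-9)/(-5)) = 32128*(32065 + 2*(-9)*(-⅕)) = 32128*(32065 + 18/5) = 32128*(160343/5) = 5151499904/5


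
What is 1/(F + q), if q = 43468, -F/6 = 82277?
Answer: -1/450194 ≈ -2.2213e-6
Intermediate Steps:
F = -493662 (F = -6*82277 = -493662)
1/(F + q) = 1/(-493662 + 43468) = 1/(-450194) = -1/450194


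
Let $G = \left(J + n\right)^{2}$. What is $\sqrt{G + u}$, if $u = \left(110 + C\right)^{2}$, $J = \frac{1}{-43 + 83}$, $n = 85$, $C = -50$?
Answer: $\frac{\sqrt{17326801}}{40} \approx 104.06$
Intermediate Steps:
$J = \frac{1}{40} \approx 0.025$
$u = 3600$ ($u = \left(110 - 50\right)^{2} = 60^{2} = 3600$)
$G = \frac{11566801}{1600}$ ($G = \left(\frac{1}{40} + 85\right)^{2} = \left(\frac{3401}{40}\right)^{2} = \frac{11566801}{1600} \approx 7229.3$)
$\sqrt{G + u} = \sqrt{\frac{11566801}{1600} + 3600} = \sqrt{\frac{17326801}{1600}} = \frac{\sqrt{17326801}}{40}$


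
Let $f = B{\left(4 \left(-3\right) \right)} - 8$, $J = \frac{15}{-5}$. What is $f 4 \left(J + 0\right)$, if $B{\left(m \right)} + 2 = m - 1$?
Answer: $276$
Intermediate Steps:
$B{\left(m \right)} = -3 + m$ ($B{\left(m \right)} = -2 + \left(m - 1\right) = -2 + \left(-1 + m\right) = -3 + m$)
$J = -3$ ($J = 15 \left(- \frac{1}{5}\right) = -3$)
$f = -23$ ($f = \left(-3 + 4 \left(-3\right)\right) - 8 = \left(-3 - 12\right) - 8 = -15 - 8 = -23$)
$f 4 \left(J + 0\right) = - 23 \cdot 4 \left(-3 + 0\right) = - 23 \cdot 4 \left(-3\right) = \left(-23\right) \left(-12\right) = 276$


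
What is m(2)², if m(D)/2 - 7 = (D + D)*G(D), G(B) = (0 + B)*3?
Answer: 3844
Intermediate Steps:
G(B) = 3*B (G(B) = B*3 = 3*B)
m(D) = 14 + 12*D² (m(D) = 14 + 2*((D + D)*(3*D)) = 14 + 2*((2*D)*(3*D)) = 14 + 2*(6*D²) = 14 + 12*D²)
m(2)² = (14 + 12*2²)² = (14 + 12*4)² = (14 + 48)² = 62² = 3844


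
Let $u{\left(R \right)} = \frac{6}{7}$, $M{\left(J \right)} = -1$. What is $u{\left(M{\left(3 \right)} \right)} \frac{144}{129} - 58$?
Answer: $- \frac{17170}{301} \approx -57.043$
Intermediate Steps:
$u{\left(R \right)} = \frac{6}{7}$ ($u{\left(R \right)} = 6 \cdot \frac{1}{7} = \frac{6}{7}$)
$u{\left(M{\left(3 \right)} \right)} \frac{144}{129} - 58 = \frac{6 \cdot \frac{144}{129}}{7} - 58 = \frac{6 \cdot 144 \cdot \frac{1}{129}}{7} - 58 = \frac{6}{7} \cdot \frac{48}{43} - 58 = \frac{288}{301} - 58 = - \frac{17170}{301}$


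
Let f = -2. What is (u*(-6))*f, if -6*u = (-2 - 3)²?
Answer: -50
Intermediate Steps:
u = -25/6 (u = -(-2 - 3)²/6 = -⅙*(-5)² = -⅙*25 = -25/6 ≈ -4.1667)
(u*(-6))*f = -25/6*(-6)*(-2) = 25*(-2) = -50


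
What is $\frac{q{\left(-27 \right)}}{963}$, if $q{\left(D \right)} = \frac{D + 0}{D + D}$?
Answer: $\frac{1}{1926} \approx 0.00051921$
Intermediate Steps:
$q{\left(D \right)} = \frac{1}{2}$ ($q{\left(D \right)} = \frac{D}{2 D} = D \frac{1}{2 D} = \frac{1}{2}$)
$\frac{q{\left(-27 \right)}}{963} = \frac{1}{2 \cdot 963} = \frac{1}{2} \cdot \frac{1}{963} = \frac{1}{1926}$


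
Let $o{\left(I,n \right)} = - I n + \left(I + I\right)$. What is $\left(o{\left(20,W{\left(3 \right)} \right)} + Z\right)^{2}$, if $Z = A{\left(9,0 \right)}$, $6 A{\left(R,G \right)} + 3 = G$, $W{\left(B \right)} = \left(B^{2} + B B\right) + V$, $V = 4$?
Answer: $\frac{641601}{4} \approx 1.604 \cdot 10^{5}$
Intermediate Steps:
$W{\left(B \right)} = 4 + 2 B^{2}$ ($W{\left(B \right)} = \left(B^{2} + B B\right) + 4 = \left(B^{2} + B^{2}\right) + 4 = 2 B^{2} + 4 = 4 + 2 B^{2}$)
$A{\left(R,G \right)} = - \frac{1}{2} + \frac{G}{6}$
$Z = - \frac{1}{2}$ ($Z = - \frac{1}{2} + \frac{1}{6} \cdot 0 = - \frac{1}{2} + 0 = - \frac{1}{2} \approx -0.5$)
$o{\left(I,n \right)} = 2 I - I n$ ($o{\left(I,n \right)} = - I n + 2 I = 2 I - I n$)
$\left(o{\left(20,W{\left(3 \right)} \right)} + Z\right)^{2} = \left(20 \left(2 - \left(4 + 2 \cdot 3^{2}\right)\right) - \frac{1}{2}\right)^{2} = \left(20 \left(2 - \left(4 + 2 \cdot 9\right)\right) - \frac{1}{2}\right)^{2} = \left(20 \left(2 - \left(4 + 18\right)\right) - \frac{1}{2}\right)^{2} = \left(20 \left(2 - 22\right) - \frac{1}{2}\right)^{2} = \left(20 \left(-20\right) - \frac{1}{2}\right)^{2} = \left(-400 - \frac{1}{2}\right)^{2} = \left(- \frac{801}{2}\right)^{2} = \frac{641601}{4}$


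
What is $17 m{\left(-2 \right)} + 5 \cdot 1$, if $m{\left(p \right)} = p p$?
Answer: $73$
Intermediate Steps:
$m{\left(p \right)} = p^{2}$
$17 m{\left(-2 \right)} + 5 \cdot 1 = 17 \left(-2\right)^{2} + 5 \cdot 1 = 17 \cdot 4 + 5 = 68 + 5 = 73$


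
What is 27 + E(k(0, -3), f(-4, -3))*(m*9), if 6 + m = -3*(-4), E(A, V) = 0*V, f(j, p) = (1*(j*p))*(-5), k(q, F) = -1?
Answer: 27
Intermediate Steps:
f(j, p) = -5*j*p (f(j, p) = (j*p)*(-5) = -5*j*p)
E(A, V) = 0
m = 6 (m = -6 - 3*(-4) = -6 + 12 = 6)
27 + E(k(0, -3), f(-4, -3))*(m*9) = 27 + 0*(6*9) = 27 + 0*54 = 27 + 0 = 27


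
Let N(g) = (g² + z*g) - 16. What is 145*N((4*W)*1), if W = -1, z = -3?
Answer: 1740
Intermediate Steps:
N(g) = -16 + g² - 3*g (N(g) = (g² - 3*g) - 16 = -16 + g² - 3*g)
145*N((4*W)*1) = 145*(-16 + ((4*(-1))*1)² - 3*4*(-1)) = 145*(-16 + (-4*1)² - (-12)) = 145*(-16 + (-4)² - 3*(-4)) = 145*(-16 + 16 + 12) = 145*12 = 1740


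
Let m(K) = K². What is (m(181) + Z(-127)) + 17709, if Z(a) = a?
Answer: 50343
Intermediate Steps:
(m(181) + Z(-127)) + 17709 = (181² - 127) + 17709 = (32761 - 127) + 17709 = 32634 + 17709 = 50343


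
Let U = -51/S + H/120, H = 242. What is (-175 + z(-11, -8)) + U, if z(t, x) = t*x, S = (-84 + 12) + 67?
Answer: -4487/60 ≈ -74.783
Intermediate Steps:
S = -5 (S = -72 + 67 = -5)
U = 733/60 (U = -51/(-5) + 242/120 = -51*(-⅕) + 242*(1/120) = 51/5 + 121/60 = 733/60 ≈ 12.217)
(-175 + z(-11, -8)) + U = (-175 - 11*(-8)) + 733/60 = (-175 + 88) + 733/60 = -87 + 733/60 = -4487/60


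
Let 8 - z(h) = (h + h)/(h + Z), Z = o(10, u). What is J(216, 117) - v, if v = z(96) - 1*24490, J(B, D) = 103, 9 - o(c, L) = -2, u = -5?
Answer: 2630787/107 ≈ 24587.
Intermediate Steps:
o(c, L) = 11 (o(c, L) = 9 - 1*(-2) = 9 + 2 = 11)
Z = 11
z(h) = 8 - 2*h/(11 + h) (z(h) = 8 - (h + h)/(h + 11) = 8 - 2*h/(11 + h))
v = -2619766/107 (v = 2*(44 + 3*96)/(11 + 96) - 1*24490 = 2*(44 + 288)/107 - 24490 = 2*(1/107)*332 - 24490 = 664/107 - 24490 = -2619766/107 ≈ -24484.)
J(216, 117) - v = 103 - 1*(-2619766/107) = 103 + 2619766/107 = 2630787/107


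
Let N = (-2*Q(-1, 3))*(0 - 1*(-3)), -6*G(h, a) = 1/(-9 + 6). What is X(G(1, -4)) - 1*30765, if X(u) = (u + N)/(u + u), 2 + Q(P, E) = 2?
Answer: -61529/2 ≈ -30765.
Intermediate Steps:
G(h, a) = 1/18 (G(h, a) = -1/(6*(-9 + 6)) = -⅙/(-3) = -⅙*(-⅓) = 1/18)
Q(P, E) = 0 (Q(P, E) = -2 + 2 = 0)
N = 0 (N = (-2*0)*(0 - 1*(-3)) = 0*(0 + 3) = 0*3 = 0)
X(u) = ½ (X(u) = (u + 0)/(u + u) = u/((2*u)) = u*(1/(2*u)) = ½)
X(G(1, -4)) - 1*30765 = ½ - 1*30765 = ½ - 30765 = -61529/2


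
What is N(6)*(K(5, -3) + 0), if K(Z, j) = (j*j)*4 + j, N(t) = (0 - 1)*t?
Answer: -198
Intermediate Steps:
N(t) = -t
K(Z, j) = j + 4*j**2 (K(Z, j) = j**2*4 + j = 4*j**2 + j = j + 4*j**2)
N(6)*(K(5, -3) + 0) = (-1*6)*(-3*(1 + 4*(-3)) + 0) = -6*(-3*(1 - 12) + 0) = -6*(-3*(-11) + 0) = -6*(33 + 0) = -6*33 = -198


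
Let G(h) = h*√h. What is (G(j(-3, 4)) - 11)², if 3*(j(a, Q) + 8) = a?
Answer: -608 + 594*I ≈ -608.0 + 594.0*I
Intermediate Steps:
j(a, Q) = -8 + a/3
G(h) = h^(3/2)
(G(j(-3, 4)) - 11)² = ((-8 + (⅓)*(-3))^(3/2) - 11)² = ((-8 - 1)^(3/2) - 11)² = ((-9)^(3/2) - 11)² = (-27*I - 11)² = (-11 - 27*I)²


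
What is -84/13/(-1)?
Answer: 84/13 ≈ 6.4615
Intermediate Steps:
-84/13/(-1) = -84/13*(-1) = 84/13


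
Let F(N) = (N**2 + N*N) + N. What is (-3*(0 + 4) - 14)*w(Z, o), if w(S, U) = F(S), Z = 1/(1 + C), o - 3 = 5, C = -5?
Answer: 13/4 ≈ 3.2500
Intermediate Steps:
o = 8 (o = 3 + 5 = 8)
F(N) = N + 2*N**2 (F(N) = (N**2 + N**2) + N = 2*N**2 + N = N + 2*N**2)
Z = -1/4 (Z = 1/(1 - 5) = 1/(-4) = -1/4 ≈ -0.25000)
w(S, U) = S*(1 + 2*S)
(-3*(0 + 4) - 14)*w(Z, o) = (-3*(0 + 4) - 14)*(-(1 + 2*(-1/4))/4) = (-3*4 - 14)*(-(1 - 1/2)/4) = (-12 - 14)*(-1/4*1/2) = -26*(-1/8) = 13/4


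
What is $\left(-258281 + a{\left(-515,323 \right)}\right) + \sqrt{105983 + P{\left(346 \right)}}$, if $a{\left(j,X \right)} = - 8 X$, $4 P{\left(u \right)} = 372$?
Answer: $-260865 + 2 \sqrt{26519} \approx -2.6054 \cdot 10^{5}$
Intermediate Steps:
$P{\left(u \right)} = 93$ ($P{\left(u \right)} = \frac{1}{4} \cdot 372 = 93$)
$\left(-258281 + a{\left(-515,323 \right)}\right) + \sqrt{105983 + P{\left(346 \right)}} = \left(-258281 - 2584\right) + \sqrt{105983 + 93} = \left(-258281 - 2584\right) + \sqrt{106076} = -260865 + 2 \sqrt{26519}$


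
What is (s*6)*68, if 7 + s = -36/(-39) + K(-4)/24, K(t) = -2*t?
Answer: -30464/13 ≈ -2343.4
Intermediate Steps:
s = -224/39 (s = -7 + (-36/(-39) - 2*(-4)/24) = -7 + (-36*(-1/39) + 8*(1/24)) = -7 + (12/13 + ⅓) = -7 + 49/39 = -224/39 ≈ -5.7436)
(s*6)*68 = -224/39*6*68 = -448/13*68 = -30464/13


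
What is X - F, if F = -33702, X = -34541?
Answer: -839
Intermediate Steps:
X - F = -34541 - 1*(-33702) = -34541 + 33702 = -839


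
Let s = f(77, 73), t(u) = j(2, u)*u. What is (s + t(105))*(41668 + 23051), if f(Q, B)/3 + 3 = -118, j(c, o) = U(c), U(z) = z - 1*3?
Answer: -30288492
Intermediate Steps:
U(z) = -3 + z (U(z) = z - 3 = -3 + z)
j(c, o) = -3 + c
t(u) = -u (t(u) = (-3 + 2)*u = -u)
f(Q, B) = -363 (f(Q, B) = -9 + 3*(-118) = -9 - 354 = -363)
s = -363
(s + t(105))*(41668 + 23051) = (-363 - 1*105)*(41668 + 23051) = (-363 - 105)*64719 = -468*64719 = -30288492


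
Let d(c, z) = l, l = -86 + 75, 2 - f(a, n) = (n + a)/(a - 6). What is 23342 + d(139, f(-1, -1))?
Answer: 23331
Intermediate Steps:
f(a, n) = 2 - (a + n)/(-6 + a) (f(a, n) = 2 - (n + a)/(a - 6) = 2 - (a + n)/(-6 + a))
l = -11
d(c, z) = -11
23342 + d(139, f(-1, -1)) = 23342 - 11 = 23331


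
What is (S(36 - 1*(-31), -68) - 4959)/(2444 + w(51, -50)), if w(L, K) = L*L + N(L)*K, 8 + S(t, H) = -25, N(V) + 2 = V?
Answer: -1664/865 ≈ -1.9237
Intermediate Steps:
N(V) = -2 + V
S(t, H) = -33 (S(t, H) = -8 - 25 = -33)
w(L, K) = L² + K*(-2 + L) (w(L, K) = L*L + (-2 + L)*K = L² + K*(-2 + L))
(S(36 - 1*(-31), -68) - 4959)/(2444 + w(51, -50)) = (-33 - 4959)/(2444 + (51² - 50*(-2 + 51))) = -4992/(2444 + (2601 - 50*49)) = -4992/(2444 + (2601 - 2450)) = -4992/(2444 + 151) = -4992/2595 = -4992*1/2595 = -1664/865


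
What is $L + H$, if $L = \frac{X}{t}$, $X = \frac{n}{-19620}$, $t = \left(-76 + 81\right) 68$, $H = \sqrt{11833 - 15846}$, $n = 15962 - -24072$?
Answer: $- \frac{20017}{3335400} + i \sqrt{4013} \approx -0.0060014 + 63.348 i$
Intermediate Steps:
$n = 40034$ ($n = 15962 + 24072 = 40034$)
$H = i \sqrt{4013}$ ($H = \sqrt{-4013} = i \sqrt{4013} \approx 63.348 i$)
$t = 340$ ($t = 5 \cdot 68 = 340$)
$X = - \frac{20017}{9810}$ ($X = \frac{40034}{-19620} = 40034 \left(- \frac{1}{19620}\right) = - \frac{20017}{9810} \approx -2.0405$)
$L = - \frac{20017}{3335400}$ ($L = - \frac{20017}{9810 \cdot 340} = \left(- \frac{20017}{9810}\right) \frac{1}{340} = - \frac{20017}{3335400} \approx -0.0060014$)
$L + H = - \frac{20017}{3335400} + i \sqrt{4013}$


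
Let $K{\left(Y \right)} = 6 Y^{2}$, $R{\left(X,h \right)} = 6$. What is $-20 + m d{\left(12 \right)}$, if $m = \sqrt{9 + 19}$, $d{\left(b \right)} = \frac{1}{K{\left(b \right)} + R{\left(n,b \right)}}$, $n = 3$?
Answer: $-20 + \frac{\sqrt{7}}{435} \approx -19.994$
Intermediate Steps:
$d{\left(b \right)} = \frac{1}{6 + 6 b^{2}}$ ($d{\left(b \right)} = \frac{1}{6 b^{2} + 6} = \frac{1}{6 + 6 b^{2}}$)
$m = 2 \sqrt{7}$ ($m = \sqrt{28} = 2 \sqrt{7} \approx 5.2915$)
$-20 + m d{\left(12 \right)} = -20 + 2 \sqrt{7} \frac{1}{6 \left(1 + 12^{2}\right)} = -20 + 2 \sqrt{7} \frac{1}{6 \left(1 + 144\right)} = -20 + 2 \sqrt{7} \frac{1}{6 \cdot 145} = -20 + 2 \sqrt{7} \cdot \frac{1}{6} \cdot \frac{1}{145} = -20 + 2 \sqrt{7} \cdot \frac{1}{870} = -20 + \frac{\sqrt{7}}{435}$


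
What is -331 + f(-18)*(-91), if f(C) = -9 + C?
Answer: 2126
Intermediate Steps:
-331 + f(-18)*(-91) = -331 + (-9 - 18)*(-91) = -331 - 27*(-91) = -331 + 2457 = 2126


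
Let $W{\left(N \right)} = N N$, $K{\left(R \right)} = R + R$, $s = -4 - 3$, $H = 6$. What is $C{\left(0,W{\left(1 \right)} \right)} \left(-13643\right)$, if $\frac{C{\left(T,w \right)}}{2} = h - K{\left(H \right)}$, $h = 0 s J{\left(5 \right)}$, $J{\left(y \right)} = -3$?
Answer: $327432$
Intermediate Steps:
$s = -7$
$K{\left(R \right)} = 2 R$
$h = 0$ ($h = 0 \left(-7\right) \left(-3\right) = 0 \left(-3\right) = 0$)
$W{\left(N \right)} = N^{2}$
$C{\left(T,w \right)} = -24$ ($C{\left(T,w \right)} = 2 \left(0 - 2 \cdot 6\right) = 2 \left(0 - 12\right) = 2 \left(-12\right) = -24$)
$C{\left(0,W{\left(1 \right)} \right)} \left(-13643\right) = \left(-24\right) \left(-13643\right) = 327432$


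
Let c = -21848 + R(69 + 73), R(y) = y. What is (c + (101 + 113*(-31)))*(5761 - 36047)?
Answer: 760420888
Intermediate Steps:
c = -21706 (c = -21848 + (69 + 73) = -21848 + 142 = -21706)
(c + (101 + 113*(-31)))*(5761 - 36047) = (-21706 + (101 + 113*(-31)))*(5761 - 36047) = (-21706 + (101 - 3503))*(-30286) = (-21706 - 3402)*(-30286) = -25108*(-30286) = 760420888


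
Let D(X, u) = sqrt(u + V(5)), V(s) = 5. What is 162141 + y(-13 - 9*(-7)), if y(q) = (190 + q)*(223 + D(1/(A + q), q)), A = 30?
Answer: 215661 + 240*sqrt(55) ≈ 2.1744e+5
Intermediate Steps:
D(X, u) = sqrt(5 + u) (D(X, u) = sqrt(u + 5) = sqrt(5 + u))
y(q) = (190 + q)*(223 + sqrt(5 + q))
162141 + y(-13 - 9*(-7)) = 162141 + (42370 + 190*sqrt(5 + (-13 - 9*(-7))) + 223*(-13 - 9*(-7)) + (-13 - 9*(-7))*sqrt(5 + (-13 - 9*(-7)))) = 162141 + (42370 + 190*sqrt(5 + (-13 + 63)) + 223*(-13 + 63) + (-13 + 63)*sqrt(5 + (-13 + 63))) = 162141 + (42370 + 190*sqrt(5 + 50) + 223*50 + 50*sqrt(5 + 50)) = 162141 + (42370 + 190*sqrt(55) + 11150 + 50*sqrt(55)) = 162141 + (53520 + 240*sqrt(55)) = 215661 + 240*sqrt(55)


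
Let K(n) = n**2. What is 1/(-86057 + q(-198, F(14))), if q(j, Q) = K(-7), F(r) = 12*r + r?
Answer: -1/86008 ≈ -1.1627e-5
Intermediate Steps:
F(r) = 13*r
q(j, Q) = 49 (q(j, Q) = (-7)**2 = 49)
1/(-86057 + q(-198, F(14))) = 1/(-86057 + 49) = 1/(-86008) = -1/86008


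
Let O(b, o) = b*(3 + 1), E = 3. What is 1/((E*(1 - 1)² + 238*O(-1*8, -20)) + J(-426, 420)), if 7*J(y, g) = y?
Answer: -7/53738 ≈ -0.00013026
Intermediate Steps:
J(y, g) = y/7
O(b, o) = 4*b (O(b, o) = b*4 = 4*b)
1/((E*(1 - 1)² + 238*O(-1*8, -20)) + J(-426, 420)) = 1/((3*(1 - 1)² + 238*(4*(-1*8))) + (⅐)*(-426)) = 1/((3*0² + 238*(4*(-8))) - 426/7) = 1/((3*0 + 238*(-32)) - 426/7) = 1/((0 - 7616) - 426/7) = 1/(-7616 - 426/7) = 1/(-53738/7) = -7/53738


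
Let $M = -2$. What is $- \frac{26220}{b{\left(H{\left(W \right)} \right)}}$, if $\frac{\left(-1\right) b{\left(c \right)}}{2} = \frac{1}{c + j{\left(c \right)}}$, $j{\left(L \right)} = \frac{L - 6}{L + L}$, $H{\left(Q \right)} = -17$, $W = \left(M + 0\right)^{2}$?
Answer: $- \frac{3638025}{17} \approx -2.14 \cdot 10^{5}$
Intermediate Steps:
$W = 4$ ($W = \left(-2 + 0\right)^{2} = \left(-2\right)^{2} = 4$)
$j{\left(L \right)} = \frac{-6 + L}{2 L}$
$b{\left(c \right)} = - \frac{2}{c + \frac{-6 + c}{2 c}}$
$- \frac{26220}{b{\left(H{\left(W \right)} \right)}} = - \frac{26220}{\left(-4\right) \left(-17\right) \frac{1}{-6 - 17 + 2 \left(-17\right)^{2}}} = - \frac{26220}{\left(-4\right) \left(-17\right) \frac{1}{-6 - 17 + 2 \cdot 289}} = - \frac{26220}{\left(-4\right) \left(-17\right) \frac{1}{-6 - 17 + 578}} = - \frac{26220}{\left(-4\right) \left(-17\right) \frac{1}{555}} = - \frac{26220}{\frac{68}{555}} = \left(-26220\right) \frac{555}{68} = - \frac{3638025}{17}$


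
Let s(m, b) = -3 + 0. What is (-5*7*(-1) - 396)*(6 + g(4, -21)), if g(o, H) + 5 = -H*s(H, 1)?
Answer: 22382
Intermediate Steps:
s(m, b) = -3
g(o, H) = -5 + 3*H (g(o, H) = -5 - H*(-3) = -5 - (-3)*H = -5 + 3*H)
(-5*7*(-1) - 396)*(6 + g(4, -21)) = (-5*7*(-1) - 396)*(6 + (-5 + 3*(-21))) = (-35*(-1) - 396)*(6 + (-5 - 63)) = (35 - 396)*(6 - 68) = -361*(-62) = 22382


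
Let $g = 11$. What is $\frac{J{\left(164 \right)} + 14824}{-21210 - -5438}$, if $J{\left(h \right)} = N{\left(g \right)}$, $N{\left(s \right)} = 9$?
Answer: $- \frac{14833}{15772} \approx -0.94046$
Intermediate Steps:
$J{\left(h \right)} = 9$
$\frac{J{\left(164 \right)} + 14824}{-21210 - -5438} = \frac{9 + 14824}{-21210 - -5438} = \frac{14833}{-21210 + \left(-960 + 6398\right)} = \frac{14833}{-21210 + 5438} = \frac{14833}{-15772} = 14833 \left(- \frac{1}{15772}\right) = - \frac{14833}{15772}$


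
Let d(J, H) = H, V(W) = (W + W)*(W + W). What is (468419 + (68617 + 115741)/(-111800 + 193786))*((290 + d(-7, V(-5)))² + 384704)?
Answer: 10307706245621784/40993 ≈ 2.5145e+11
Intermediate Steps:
V(W) = 4*W² (V(W) = (2*W)*(2*W) = 4*W²)
(468419 + (68617 + 115741)/(-111800 + 193786))*((290 + d(-7, V(-5)))² + 384704) = (468419 + (68617 + 115741)/(-111800 + 193786))*((290 + 4*(-5)²)² + 384704) = (468419 + 184358/81986)*((290 + 4*25)² + 384704) = (468419 + 184358*(1/81986))*((290 + 100)² + 384704) = (468419 + 92179/40993)*(390² + 384704) = 19201992246*(152100 + 384704)/40993 = (19201992246/40993)*536804 = 10307706245621784/40993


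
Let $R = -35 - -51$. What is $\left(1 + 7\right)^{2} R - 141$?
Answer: $883$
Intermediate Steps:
$R = 16$ ($R = -35 + 51 = 16$)
$\left(1 + 7\right)^{2} R - 141 = \left(1 + 7\right)^{2} \cdot 16 - 141 = 8^{2} \cdot 16 - 141 = 64 \cdot 16 - 141 = 1024 - 141 = 883$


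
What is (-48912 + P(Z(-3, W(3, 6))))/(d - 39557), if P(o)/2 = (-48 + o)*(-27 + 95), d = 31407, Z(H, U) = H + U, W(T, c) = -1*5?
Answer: 28264/4075 ≈ 6.9360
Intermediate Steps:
W(T, c) = -5
P(o) = -6528 + 136*o (P(o) = 2*((-48 + o)*(-27 + 95)) = 2*((-48 + o)*68) = 2*(-3264 + 68*o) = -6528 + 136*o)
(-48912 + P(Z(-3, W(3, 6))))/(d - 39557) = (-48912 + (-6528 + 136*(-3 - 5)))/(31407 - 39557) = (-48912 + (-6528 + 136*(-8)))/(-8150) = (-48912 + (-6528 - 1088))*(-1/8150) = (-48912 - 7616)*(-1/8150) = -56528*(-1/8150) = 28264/4075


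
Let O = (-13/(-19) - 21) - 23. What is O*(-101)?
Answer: 83123/19 ≈ 4374.9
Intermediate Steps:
O = -823/19 (O = (-13*(-1/19) - 21) - 23 = (13/19 - 21) - 23 = -386/19 - 23 = -823/19 ≈ -43.316)
O*(-101) = -823/19*(-101) = 83123/19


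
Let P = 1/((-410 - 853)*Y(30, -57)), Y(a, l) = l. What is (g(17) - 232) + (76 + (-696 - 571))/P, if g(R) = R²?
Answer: -85741224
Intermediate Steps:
P = 1/71991 (P = 1/(-410 - 853*(-57)) = -1/57/(-1263) = -1/1263*(-1/57) = 1/71991 ≈ 1.3891e-5)
(g(17) - 232) + (76 + (-696 - 571))/P = (17² - 232) + (76 + (-696 - 571))/(1/71991) = (289 - 232) + (76 - 1267)*71991 = 57 - 1191*71991 = 57 - 85741281 = -85741224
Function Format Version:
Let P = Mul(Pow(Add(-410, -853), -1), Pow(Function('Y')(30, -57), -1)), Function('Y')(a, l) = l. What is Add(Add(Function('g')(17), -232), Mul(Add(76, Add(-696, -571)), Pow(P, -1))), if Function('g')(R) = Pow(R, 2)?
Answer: -85741224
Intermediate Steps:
P = Rational(1, 71991) (P = Mul(Pow(Add(-410, -853), -1), Pow(-57, -1)) = Mul(Pow(-1263, -1), Rational(-1, 57)) = Mul(Rational(-1, 1263), Rational(-1, 57)) = Rational(1, 71991) ≈ 1.3891e-5)
Add(Add(Function('g')(17), -232), Mul(Add(76, Add(-696, -571)), Pow(P, -1))) = Add(Add(Pow(17, 2), -232), Mul(Add(76, Add(-696, -571)), Pow(Rational(1, 71991), -1))) = Add(Add(289, -232), Mul(Add(76, -1267), 71991)) = Add(57, Mul(-1191, 71991)) = Add(57, -85741281) = -85741224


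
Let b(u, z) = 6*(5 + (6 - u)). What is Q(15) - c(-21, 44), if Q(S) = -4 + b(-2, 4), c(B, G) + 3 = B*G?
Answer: 1001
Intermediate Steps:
c(B, G) = -3 + B*G
b(u, z) = 66 - 6*u (b(u, z) = 6*(11 - u) = 66 - 6*u)
Q(S) = 74 (Q(S) = -4 + (66 - 6*(-2)) = -4 + (66 + 12) = -4 + 78 = 74)
Q(15) - c(-21, 44) = 74 - (-3 - 21*44) = 74 - (-3 - 924) = 74 - 1*(-927) = 74 + 927 = 1001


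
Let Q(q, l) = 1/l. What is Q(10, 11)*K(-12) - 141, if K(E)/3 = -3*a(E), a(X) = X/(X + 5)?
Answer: -10965/77 ≈ -142.40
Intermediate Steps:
a(X) = X/(5 + X)
K(E) = -9*E/(5 + E) (K(E) = 3*(-3*E/(5 + E)) = -9*E/(5 + E))
Q(10, 11)*K(-12) - 141 = (-9*(-12)/(5 - 12))/11 - 141 = (-9*(-12)/(-7))/11 - 141 = (-9*(-12)*(-⅐))/11 - 141 = (1/11)*(-108/7) - 141 = -108/77 - 141 = -10965/77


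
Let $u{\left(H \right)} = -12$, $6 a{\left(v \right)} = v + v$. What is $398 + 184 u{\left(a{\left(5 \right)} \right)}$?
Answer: $-1810$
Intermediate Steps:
$a{\left(v \right)} = \frac{v}{3}$ ($a{\left(v \right)} = \frac{v + v}{6} = \frac{2 v}{6} = \frac{v}{3}$)
$398 + 184 u{\left(a{\left(5 \right)} \right)} = 398 + 184 \left(-12\right) = 398 - 2208 = -1810$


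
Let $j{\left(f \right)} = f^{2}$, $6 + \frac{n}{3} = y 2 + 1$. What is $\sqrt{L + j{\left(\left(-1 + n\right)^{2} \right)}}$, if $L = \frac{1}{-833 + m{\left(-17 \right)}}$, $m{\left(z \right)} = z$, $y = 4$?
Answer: $\frac{\sqrt{118374366}}{170} \approx 64.0$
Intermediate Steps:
$n = 9$ ($n = -18 + 3 \left(4 \cdot 2 + 1\right) = -18 + 3 \left(8 + 1\right) = -18 + 3 \cdot 9 = -18 + 27 = 9$)
$L = - \frac{1}{850}$ ($L = \frac{1}{-833 - 17} = \frac{1}{-850} = - \frac{1}{850} \approx -0.0011765$)
$\sqrt{L + j{\left(\left(-1 + n\right)^{2} \right)}} = \sqrt{- \frac{1}{850} + \left(\left(-1 + 9\right)^{2}\right)^{2}} = \sqrt{- \frac{1}{850} + \left(8^{2}\right)^{2}} = \sqrt{- \frac{1}{850} + 64^{2}} = \sqrt{- \frac{1}{850} + 4096} = \sqrt{\frac{3481599}{850}} = \frac{\sqrt{118374366}}{170}$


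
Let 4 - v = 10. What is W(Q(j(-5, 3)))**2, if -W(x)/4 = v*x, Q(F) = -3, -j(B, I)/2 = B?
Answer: 5184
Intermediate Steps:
v = -6 (v = 4 - 1*10 = 4 - 10 = -6)
j(B, I) = -2*B
W(x) = 24*x (W(x) = -(-24)*x = 24*x)
W(Q(j(-5, 3)))**2 = (24*(-3))**2 = (-72)**2 = 5184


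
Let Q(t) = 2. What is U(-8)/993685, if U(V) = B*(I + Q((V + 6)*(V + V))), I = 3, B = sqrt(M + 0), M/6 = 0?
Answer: 0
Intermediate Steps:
M = 0 (M = 6*0 = 0)
B = 0 (B = sqrt(0 + 0) = sqrt(0) = 0)
U(V) = 0 (U(V) = 0*(3 + 2) = 0*5 = 0)
U(-8)/993685 = 0/993685 = 0*(1/993685) = 0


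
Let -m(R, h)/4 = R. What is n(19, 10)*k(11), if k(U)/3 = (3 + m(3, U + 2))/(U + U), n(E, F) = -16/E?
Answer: 216/209 ≈ 1.0335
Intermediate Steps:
m(R, h) = -4*R
k(U) = -27/(2*U) (k(U) = 3*((3 - 4*3)/(U + U)) = 3*((3 - 12)/((2*U))) = 3*(-9/(2*U)) = -27/(2*U))
n(19, 10)*k(11) = (-16/19)*(-27/2/11) = (-16*1/19)*(-27/2*1/11) = -16/19*(-27/22) = 216/209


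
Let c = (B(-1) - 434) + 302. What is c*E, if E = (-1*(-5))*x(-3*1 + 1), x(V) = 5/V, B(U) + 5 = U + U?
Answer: 3475/2 ≈ 1737.5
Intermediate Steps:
B(U) = -5 + 2*U (B(U) = -5 + (U + U) = -5 + 2*U)
c = -139 (c = ((-5 + 2*(-1)) - 434) + 302 = ((-5 - 2) - 434) + 302 = (-7 - 434) + 302 = -441 + 302 = -139)
E = -25/2 (E = (-1*(-5))*(5/(-3*1 + 1)) = 5*(5/(-3 + 1)) = 5*(5/(-2)) = 5*(5*(-½)) = 5*(-5/2) = -25/2 ≈ -12.500)
c*E = -139*(-25/2) = 3475/2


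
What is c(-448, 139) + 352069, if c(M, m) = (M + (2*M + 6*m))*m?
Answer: 281179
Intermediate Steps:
c(M, m) = m*(3*M + 6*m) (c(M, m) = (3*M + 6*m)*m = m*(3*M + 6*m))
c(-448, 139) + 352069 = 3*139*(-448 + 2*139) + 352069 = 3*139*(-448 + 278) + 352069 = 3*139*(-170) + 352069 = -70890 + 352069 = 281179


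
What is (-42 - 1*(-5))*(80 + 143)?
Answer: -8251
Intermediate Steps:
(-42 - 1*(-5))*(80 + 143) = (-42 + 5)*223 = -37*223 = -8251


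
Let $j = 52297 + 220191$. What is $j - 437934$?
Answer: $-165446$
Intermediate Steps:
$j = 272488$
$j - 437934 = 272488 - 437934 = -165446$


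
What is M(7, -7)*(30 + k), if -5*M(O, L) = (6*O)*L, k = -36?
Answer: -1764/5 ≈ -352.80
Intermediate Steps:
M(O, L) = -6*L*O/5 (M(O, L) = -6*O*L/5 = -6*L*O/5)
M(7, -7)*(30 + k) = (-6/5*(-7)*7)*(30 - 36) = (294/5)*(-6) = -1764/5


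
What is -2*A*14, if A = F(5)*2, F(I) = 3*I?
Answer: -840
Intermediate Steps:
A = 30 (A = (3*5)*2 = 15*2 = 30)
-2*A*14 = -2*30*14 = -60*14 = -840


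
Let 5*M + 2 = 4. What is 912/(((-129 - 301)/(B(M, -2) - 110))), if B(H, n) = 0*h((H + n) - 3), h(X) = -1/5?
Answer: 10032/43 ≈ 233.30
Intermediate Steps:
M = ⅖ (M = -⅖ + (⅕)*4 = -⅖ + ⅘ = ⅖ ≈ 0.40000)
h(X) = -⅕ (h(X) = -1*⅕ = -⅕)
B(H, n) = 0 (B(H, n) = 0*(-⅕) = 0)
912/(((-129 - 301)/(B(M, -2) - 110))) = 912/(((-129 - 301)/(0 - 110))) = 912/((-430/(-110))) = 912/((-430*(-1/110))) = 912/(43/11) = 912*(11/43) = 10032/43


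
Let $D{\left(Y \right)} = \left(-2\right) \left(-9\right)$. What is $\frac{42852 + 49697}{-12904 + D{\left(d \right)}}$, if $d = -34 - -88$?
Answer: $- \frac{92549}{12886} \approx -7.1821$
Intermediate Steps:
$d = 54$ ($d = -34 + 88 = 54$)
$D{\left(Y \right)} = 18$
$\frac{42852 + 49697}{-12904 + D{\left(d \right)}} = \frac{42852 + 49697}{-12904 + 18} = \frac{92549}{-12886} = 92549 \left(- \frac{1}{12886}\right) = - \frac{92549}{12886}$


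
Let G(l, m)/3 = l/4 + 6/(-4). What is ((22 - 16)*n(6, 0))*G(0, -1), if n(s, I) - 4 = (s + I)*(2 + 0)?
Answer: -432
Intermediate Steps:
n(s, I) = 4 + 2*I + 2*s (n(s, I) = 4 + (s + I)*(2 + 0) = 4 + (I + s)*2 = 4 + (2*I + 2*s) = 4 + 2*I + 2*s)
G(l, m) = -9/2 + 3*l/4 (G(l, m) = 3*(l/4 + 6/(-4)) = 3*(l*(1/4) + 6*(-1/4)) = 3*(l/4 - 3/2) = 3*(-3/2 + l/4) = -9/2 + 3*l/4)
((22 - 16)*n(6, 0))*G(0, -1) = ((22 - 16)*(4 + 2*0 + 2*6))*(-9/2 + (3/4)*0) = (6*(4 + 0 + 12))*(-9/2 + 0) = (6*16)*(-9/2) = 96*(-9/2) = -432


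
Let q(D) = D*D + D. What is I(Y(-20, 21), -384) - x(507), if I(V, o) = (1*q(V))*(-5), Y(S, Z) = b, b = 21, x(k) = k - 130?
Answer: -2687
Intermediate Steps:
x(k) = -130 + k
Y(S, Z) = 21
q(D) = D + D**2 (q(D) = D**2 + D = D + D**2)
I(V, o) = -5*V*(1 + V) (I(V, o) = (1*(V*(1 + V)))*(-5) = (V*(1 + V))*(-5) = -5*V*(1 + V))
I(Y(-20, 21), -384) - x(507) = -5*21*(1 + 21) - (-130 + 507) = -5*21*22 - 1*377 = -2310 - 377 = -2687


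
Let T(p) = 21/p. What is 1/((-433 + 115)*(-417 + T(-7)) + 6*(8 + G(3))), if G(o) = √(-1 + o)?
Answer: 5567/743795733 - √2/2975182932 ≈ 7.4841e-6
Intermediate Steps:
1/((-433 + 115)*(-417 + T(-7)) + 6*(8 + G(3))) = 1/((-433 + 115)*(-417 + 21/(-7)) + 6*(8 + √(-1 + 3))) = 1/(-318*(-417 + 21*(-⅐)) + 6*(8 + √2)) = 1/(-318*(-417 - 3) + (48 + 6*√2)) = 1/(-318*(-420) + (48 + 6*√2)) = 1/(133560 + (48 + 6*√2)) = 1/(133608 + 6*√2)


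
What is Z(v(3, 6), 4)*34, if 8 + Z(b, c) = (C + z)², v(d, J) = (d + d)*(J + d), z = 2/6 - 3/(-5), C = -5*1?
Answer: 65314/225 ≈ 290.28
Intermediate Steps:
C = -5
z = 14/15 (z = 2*(⅙) - 3*(-⅕) = ⅓ + ⅗ = 14/15 ≈ 0.93333)
v(d, J) = 2*d*(J + d) (v(d, J) = (2*d)*(J + d) = 2*d*(J + d))
Z(b, c) = 1921/225 (Z(b, c) = -8 + (-5 + 14/15)² = -8 + (-61/15)² = -8 + 3721/225 = 1921/225)
Z(v(3, 6), 4)*34 = (1921/225)*34 = 65314/225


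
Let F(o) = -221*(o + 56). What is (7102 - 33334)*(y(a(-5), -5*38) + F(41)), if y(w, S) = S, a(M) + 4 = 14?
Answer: 567319464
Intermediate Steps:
a(M) = 10 (a(M) = -4 + 14 = 10)
F(o) = -12376 - 221*o (F(o) = -221*(56 + o) = -12376 - 221*o)
(7102 - 33334)*(y(a(-5), -5*38) + F(41)) = (7102 - 33334)*(-5*38 + (-12376 - 221*41)) = -26232*(-190 + (-12376 - 9061)) = -26232*(-190 - 21437) = -26232*(-21627) = 567319464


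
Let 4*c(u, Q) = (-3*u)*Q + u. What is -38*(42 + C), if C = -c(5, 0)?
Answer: -3097/2 ≈ -1548.5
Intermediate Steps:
c(u, Q) = u/4 - 3*Q*u/4 (c(u, Q) = ((-3*u)*Q + u)/4 = (-3*Q*u + u)/4 = (u - 3*Q*u)/4 = u/4 - 3*Q*u/4)
C = -5/4 (C = -5*(1 - 3*0)/4 = -5*(1 + 0)/4 = -5/4 ≈ -1.2500)
-38*(42 + C) = -38*(42 - 5/4) = -38*163/4 = -3097/2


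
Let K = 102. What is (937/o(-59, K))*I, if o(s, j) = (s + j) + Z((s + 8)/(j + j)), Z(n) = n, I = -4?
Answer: -14992/171 ≈ -87.672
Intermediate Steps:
o(s, j) = j + s + (8 + s)/(2*j) (o(s, j) = (s + j) + (s + 8)/(j + j) = (j + s) + (8 + s)/((2*j)) = (j + s) + (8 + s)*(1/(2*j)) = (j + s) + (8 + s)/(2*j) = j + s + (8 + s)/(2*j))
(937/o(-59, K))*I = (937/(((4 + (½)*(-59) + 102*(102 - 59))/102)))*(-4) = (937/(((4 - 59/2 + 102*43)/102)))*(-4) = (937/(((4 - 59/2 + 4386)/102)))*(-4) = (937/(((1/102)*(8721/2))))*(-4) = (937/(171/4))*(-4) = (937*(4/171))*(-4) = (3748/171)*(-4) = -14992/171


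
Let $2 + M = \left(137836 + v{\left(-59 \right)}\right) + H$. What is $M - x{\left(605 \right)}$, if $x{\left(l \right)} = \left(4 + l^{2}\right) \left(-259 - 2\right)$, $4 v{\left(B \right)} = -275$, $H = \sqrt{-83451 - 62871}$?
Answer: $\frac{382685337}{4} + 3 i \sqrt{16258} \approx 9.5671 \cdot 10^{7} + 382.52 i$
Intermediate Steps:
$H = 3 i \sqrt{16258}$ ($H = \sqrt{-146322} = 3 i \sqrt{16258} \approx 382.52 i$)
$v{\left(B \right)} = - \frac{275}{4}$ ($v{\left(B \right)} = \frac{1}{4} \left(-275\right) = - \frac{275}{4}$)
$x{\left(l \right)} = -1044 - 261 l^{2}$ ($x{\left(l \right)} = \left(4 + l^{2}\right) \left(-261\right) = -1044 - 261 l^{2}$)
$M = \frac{551061}{4} + 3 i \sqrt{16258}$ ($M = -2 + \left(\left(137836 - \frac{275}{4}\right) + 3 i \sqrt{16258}\right) = -2 + \left(\frac{551069}{4} + 3 i \sqrt{16258}\right) = \frac{551061}{4} + 3 i \sqrt{16258} \approx 1.3777 \cdot 10^{5} + 382.52 i$)
$M - x{\left(605 \right)} = \left(\frac{551061}{4} + 3 i \sqrt{16258}\right) - \left(-1044 - 261 \cdot 605^{2}\right) = \left(\frac{551061}{4} + 3 i \sqrt{16258}\right) - \left(-1044 - 95532525\right) = \left(\frac{551061}{4} + 3 i \sqrt{16258}\right) - -95533569 = \left(\frac{551061}{4} + 3 i \sqrt{16258}\right) + 95533569 = \frac{382685337}{4} + 3 i \sqrt{16258}$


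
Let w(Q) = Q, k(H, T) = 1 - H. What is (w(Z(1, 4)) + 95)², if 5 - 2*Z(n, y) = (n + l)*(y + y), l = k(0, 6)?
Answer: 32041/4 ≈ 8010.3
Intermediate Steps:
l = 1 (l = 1 - 1*0 = 1 + 0 = 1)
Z(n, y) = 5/2 - y*(1 + n) (Z(n, y) = 5/2 - (n + 1)*(y + y)/2 = 5/2 - (1 + n)*2*y/2 = 5/2 - y*(1 + n))
(w(Z(1, 4)) + 95)² = ((5/2 - 1*4 - 1*1*4) + 95)² = ((5/2 - 4 - 4) + 95)² = (-11/2 + 95)² = (179/2)² = 32041/4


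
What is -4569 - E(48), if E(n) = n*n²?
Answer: -115161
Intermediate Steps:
E(n) = n³
-4569 - E(48) = -4569 - 1*48³ = -4569 - 1*110592 = -4569 - 110592 = -115161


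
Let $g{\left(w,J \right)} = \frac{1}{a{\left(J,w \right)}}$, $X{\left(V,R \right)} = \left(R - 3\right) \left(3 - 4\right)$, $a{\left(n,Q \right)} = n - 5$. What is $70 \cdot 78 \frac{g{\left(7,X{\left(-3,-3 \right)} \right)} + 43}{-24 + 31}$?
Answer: $34320$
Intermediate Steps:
$a{\left(n,Q \right)} = -5 + n$
$X{\left(V,R \right)} = 3 - R$ ($X{\left(V,R \right)} = \left(-3 + R\right) \left(-1\right) = 3 - R$)
$g{\left(w,J \right)} = \frac{1}{-5 + J}$
$70 \cdot 78 \frac{g{\left(7,X{\left(-3,-3 \right)} \right)} + 43}{-24 + 31} = 70 \cdot 78 \frac{\frac{1}{-5 + \left(3 - -3\right)} + 43}{-24 + 31} = 5460 \frac{\frac{1}{-5 + \left(3 + 3\right)} + 43}{7} = 5460 \left(\frac{1}{-5 + 6} + 43\right) \frac{1}{7} = 5460 \left(1^{-1} + 43\right) \frac{1}{7} = 5460 \left(1 + 43\right) \frac{1}{7} = 5460 \cdot 44 \cdot \frac{1}{7} = 5460 \cdot \frac{44}{7} = 34320$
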